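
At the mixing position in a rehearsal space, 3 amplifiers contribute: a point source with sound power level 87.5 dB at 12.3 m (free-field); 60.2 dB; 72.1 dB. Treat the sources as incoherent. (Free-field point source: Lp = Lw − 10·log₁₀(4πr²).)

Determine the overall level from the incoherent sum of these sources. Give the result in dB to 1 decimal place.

72.4 dB

Source at 12.3 m: Lp = 87.5 − 10·log₁₀(4π·12.3²) = 87.5 − 10·log₁₀(1901.166) = 54.7 dB.
Sum in the linear (power) domain: Σ 10^(Lᵢ/10) = 10^(54.7/10) + 10^(60.2/10) + 10^(72.1/10) = 1.756e+07.
Back to dB: 10·log₁₀ Σ = 72.4 dB.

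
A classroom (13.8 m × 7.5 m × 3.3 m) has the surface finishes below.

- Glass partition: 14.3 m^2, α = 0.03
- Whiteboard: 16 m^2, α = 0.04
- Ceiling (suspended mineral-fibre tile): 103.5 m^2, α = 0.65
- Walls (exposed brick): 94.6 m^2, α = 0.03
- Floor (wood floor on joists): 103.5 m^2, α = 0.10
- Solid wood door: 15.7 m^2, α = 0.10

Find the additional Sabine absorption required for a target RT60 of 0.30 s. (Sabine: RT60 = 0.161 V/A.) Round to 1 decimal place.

Equivalent absorption area: A₁ = 14.3·0.03 + 16·0.04 + 103.5·0.65 + 94.6·0.03 + 103.5·0.10 + 15.7·0.10 = 83.102 m^2.
For T = 0.30 s, need A₂ = 0.161·V/T = 0.161·341.55/0.30 = 183.299 sabins.
ΔA = A₂ − A₁ = 183.299 − 83.102 = 100.2 sabins.

100.2 sabins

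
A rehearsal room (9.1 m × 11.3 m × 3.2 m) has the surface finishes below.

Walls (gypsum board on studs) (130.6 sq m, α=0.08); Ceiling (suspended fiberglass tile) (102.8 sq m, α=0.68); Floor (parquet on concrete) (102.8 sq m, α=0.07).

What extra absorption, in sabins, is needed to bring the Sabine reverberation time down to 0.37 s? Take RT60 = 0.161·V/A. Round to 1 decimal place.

Summing Sᵢαᵢ: 10.448 + 69.904 + 7.196 → A₁ = 87.548 sabins.
For T = 0.37 s, need A₂ = 0.161·V/T = 0.161·329.056/0.37 = 143.184 sabins.
Shortfall: 143.184 − 87.548 = 55.6 sabins.

55.6 sabins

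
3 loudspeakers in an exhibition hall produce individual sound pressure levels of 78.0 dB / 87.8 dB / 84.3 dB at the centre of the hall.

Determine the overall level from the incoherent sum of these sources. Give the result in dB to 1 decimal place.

Converting to relative power and adding: 10^(78.0/10) + 10^(87.8/10) + 10^(84.3/10) = 9.348e+08.
L_total = 10·log₁₀(9.348e+08) = 89.7 dB.

89.7 dB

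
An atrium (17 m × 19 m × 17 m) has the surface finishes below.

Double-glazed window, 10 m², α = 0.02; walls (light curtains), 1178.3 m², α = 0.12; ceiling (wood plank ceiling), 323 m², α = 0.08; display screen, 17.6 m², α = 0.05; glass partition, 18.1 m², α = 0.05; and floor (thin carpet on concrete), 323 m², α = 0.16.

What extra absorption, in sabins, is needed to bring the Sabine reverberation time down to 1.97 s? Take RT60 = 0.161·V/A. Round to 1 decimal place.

227.9 sabins

Total absorption A₁ = 10·0.02 + 1178.3·0.12 + 323·0.08 + 17.6·0.05 + 18.1·0.05 + 323·0.16
  = 0.200 + 141.396 + 25.840 + 0.880 + 0.905 + 51.680 = 220.901 m² sabins.
For T = 1.97 s, need A₂ = 0.161·V/T = 0.161·5491/1.97 = 448.757 sabins.
Shortfall: 448.757 − 220.901 = 227.9 sabins.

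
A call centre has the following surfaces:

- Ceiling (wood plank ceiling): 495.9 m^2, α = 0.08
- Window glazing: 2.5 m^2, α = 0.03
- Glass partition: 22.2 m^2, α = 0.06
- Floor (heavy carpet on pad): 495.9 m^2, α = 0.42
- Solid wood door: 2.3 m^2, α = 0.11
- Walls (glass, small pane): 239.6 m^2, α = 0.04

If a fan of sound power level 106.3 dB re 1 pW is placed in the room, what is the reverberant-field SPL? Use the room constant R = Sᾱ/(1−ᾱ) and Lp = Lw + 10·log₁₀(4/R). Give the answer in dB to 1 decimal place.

A = 259.194 sabins; S = 1258.4 m^2.
ᾱ = 259.194/1258.4 = 0.2060; R = Sᾱ/(1−ᾱ) = 259.194/(1−0.2060) = 326.441 m^2.
Lp = Lw + 10 log₁₀(4/R) = 106.3 -19.12 = 87.2 dB.

87.2 dB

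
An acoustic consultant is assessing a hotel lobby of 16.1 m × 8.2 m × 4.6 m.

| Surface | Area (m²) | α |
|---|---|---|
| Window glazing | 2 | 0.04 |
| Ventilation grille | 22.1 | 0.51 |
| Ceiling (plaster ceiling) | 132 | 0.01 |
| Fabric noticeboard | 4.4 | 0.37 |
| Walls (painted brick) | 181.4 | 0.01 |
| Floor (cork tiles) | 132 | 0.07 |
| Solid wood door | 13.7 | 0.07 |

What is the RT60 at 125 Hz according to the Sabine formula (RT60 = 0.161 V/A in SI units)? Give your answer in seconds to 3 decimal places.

3.716 s

Summing Sᵢαᵢ: 0.080 + 11.271 + 1.320 + 1.628 + 1.814 + 9.240 + 0.959 → A = 26.312 sabins.
Volume V = 16.1 × 8.2 × 4.6 = 607.292 m³.
Sabine: RT60 = 0.161 × 607.292 / 26.312 = 3.716 s.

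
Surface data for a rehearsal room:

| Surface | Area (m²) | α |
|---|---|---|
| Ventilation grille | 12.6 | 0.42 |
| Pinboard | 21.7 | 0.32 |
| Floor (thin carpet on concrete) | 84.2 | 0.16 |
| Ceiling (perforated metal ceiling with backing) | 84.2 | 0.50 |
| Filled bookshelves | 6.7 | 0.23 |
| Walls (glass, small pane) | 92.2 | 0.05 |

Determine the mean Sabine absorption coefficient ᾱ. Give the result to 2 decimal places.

0.25

Total surface area S = 301.6 m².
Weighted sum Σ Sα = 73.959.
ᾱ = 73.959 / 301.6 = 0.25.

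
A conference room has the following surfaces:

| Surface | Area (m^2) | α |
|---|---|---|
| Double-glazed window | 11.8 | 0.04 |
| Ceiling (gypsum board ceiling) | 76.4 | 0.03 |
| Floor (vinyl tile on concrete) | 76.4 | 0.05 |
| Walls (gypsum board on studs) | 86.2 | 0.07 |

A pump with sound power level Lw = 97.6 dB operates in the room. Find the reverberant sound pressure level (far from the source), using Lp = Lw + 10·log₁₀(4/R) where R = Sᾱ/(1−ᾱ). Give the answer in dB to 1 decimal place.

A = 12.618 sabins; S = 250.8 m^2.
ᾱ = 12.618/250.8 = 0.0503; R = Sᾱ/(1−ᾱ) = 12.618/(1−0.0503) = 13.286 m^2.
Lp = Lw + 10 log₁₀(4/R) = 97.6 -5.21 = 92.4 dB.

92.4 dB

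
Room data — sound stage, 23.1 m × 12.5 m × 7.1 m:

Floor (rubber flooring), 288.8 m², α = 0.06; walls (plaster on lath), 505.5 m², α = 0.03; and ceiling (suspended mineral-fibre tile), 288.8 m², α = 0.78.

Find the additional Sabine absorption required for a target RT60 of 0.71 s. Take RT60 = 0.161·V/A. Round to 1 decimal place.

Summing Sᵢαᵢ: 17.328 + 15.165 + 225.264 → A₁ = 257.757 sabins.
V = 2050.125 m³. Required absorption A₂ = 0.161 × 2050.125 / 0.71 = 464.888 sabins.
Additional absorption ΔA = 464.888 − 257.757 = 207.1 sabins.

207.1 sabins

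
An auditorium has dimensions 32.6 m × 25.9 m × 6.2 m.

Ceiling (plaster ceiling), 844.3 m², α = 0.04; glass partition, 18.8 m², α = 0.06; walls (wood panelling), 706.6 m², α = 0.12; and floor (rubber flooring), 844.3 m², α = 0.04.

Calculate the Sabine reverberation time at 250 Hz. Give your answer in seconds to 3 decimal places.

Summing Sᵢαᵢ: 33.772 + 1.128 + 84.792 + 33.772 → A = 153.464 sabins.
Volume V = 32.6 × 25.9 × 6.2 = 5234.908 m³.
RT60 = 0.161 · V / A = 0.161 × 5234.908 / 153.464 = 5.492 s.

5.492 s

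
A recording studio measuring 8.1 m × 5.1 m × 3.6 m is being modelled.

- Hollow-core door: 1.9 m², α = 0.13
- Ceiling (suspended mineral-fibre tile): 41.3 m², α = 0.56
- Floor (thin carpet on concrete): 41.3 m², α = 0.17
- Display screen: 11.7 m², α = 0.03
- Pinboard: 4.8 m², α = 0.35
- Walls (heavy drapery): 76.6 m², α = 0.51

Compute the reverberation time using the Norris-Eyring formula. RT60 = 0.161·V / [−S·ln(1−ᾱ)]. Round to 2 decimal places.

Total surface area S = 1.9 + 41.3 + 41.3 + 11.7 + 4.8 + 76.6 = 177.6 m².
Absorption A = 1.9×0.13 + 41.3×0.56 + 41.3×0.17 + 11.7×0.03 + 4.8×0.35 + 76.6×0.51 = 71.493 sabins.
Mean coefficient ᾱ = A/S = 0.4026.
Eyring denominator: −S ln(1−ᾱ) = 91.494.
V = 8.1 × 5.1 × 3.6 = 148.716 m³.
RT60 = 0.161 × 148.716 / 91.494 = 0.26 s.

0.26 sec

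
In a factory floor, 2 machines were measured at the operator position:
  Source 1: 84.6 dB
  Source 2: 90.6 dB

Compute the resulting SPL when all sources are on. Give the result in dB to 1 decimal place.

Converting to relative power and adding: 10^(84.6/10) + 10^(90.6/10) = 1.437e+09.
L_total = 10·log₁₀(1.437e+09) = 91.6 dB.

91.6 dB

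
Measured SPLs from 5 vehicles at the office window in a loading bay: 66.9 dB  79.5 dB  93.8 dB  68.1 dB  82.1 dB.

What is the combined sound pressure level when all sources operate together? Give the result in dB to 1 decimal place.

Converting to relative power and adding: 10^(66.9/10) + 10^(79.5/10) + 10^(93.8/10) + 10^(68.1/10) + 10^(82.1/10) = 2.661e+09.
L_total = 10·log₁₀(2.661e+09) = 94.3 dB.

94.3 dB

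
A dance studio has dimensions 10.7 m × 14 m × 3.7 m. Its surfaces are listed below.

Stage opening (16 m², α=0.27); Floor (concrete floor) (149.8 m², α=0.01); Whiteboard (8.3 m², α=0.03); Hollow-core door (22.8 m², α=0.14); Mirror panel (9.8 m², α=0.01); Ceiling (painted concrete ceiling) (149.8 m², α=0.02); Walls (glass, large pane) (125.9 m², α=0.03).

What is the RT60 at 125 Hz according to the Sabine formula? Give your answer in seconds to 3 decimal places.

5.532 s

Total absorption A = 16*0.27 + 149.8*0.01 + 8.3*0.03 + 22.8*0.14 + 9.8*0.01 + 149.8*0.02 + 125.9*0.03
  = 4.320 + 1.498 + 0.249 + 3.192 + 0.098 + 2.996 + 3.777 = 16.130 m² sabins.
Volume V = 10.7 × 14 × 3.7 = 554.26 m³.
T = 0.161 V/A = 0.161·554.26/16.130 = 5.532 s.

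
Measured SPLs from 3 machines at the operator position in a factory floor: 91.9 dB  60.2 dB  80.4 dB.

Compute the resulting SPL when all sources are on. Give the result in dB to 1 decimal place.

Converting to relative power and adding: 10^(91.9/10) + 10^(60.2/10) + 10^(80.4/10) = 1.66e+09.
L_total = 10·log₁₀(1.66e+09) = 92.2 dB.

92.2 dB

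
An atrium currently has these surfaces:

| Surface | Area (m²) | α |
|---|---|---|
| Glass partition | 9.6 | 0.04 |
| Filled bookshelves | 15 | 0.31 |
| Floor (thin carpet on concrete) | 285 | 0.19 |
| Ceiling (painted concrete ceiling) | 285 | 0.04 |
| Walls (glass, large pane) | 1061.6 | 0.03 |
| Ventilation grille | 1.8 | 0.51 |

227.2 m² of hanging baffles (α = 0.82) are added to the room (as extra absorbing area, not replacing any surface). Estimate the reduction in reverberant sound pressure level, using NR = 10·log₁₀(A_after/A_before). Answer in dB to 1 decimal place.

4.5 dB

A_before = Σ Sᵢαᵢ = 9.6×0.04 + 15×0.31 + 285×0.19 + 285×0.04 + 1061.6×0.03 + 1.8×0.51 = 103.350 sabins.
Added absorption = 227.2 × 0.82 = 186.304 sabins.
New total A_after = 289.654 sabins.
Reduction = 10 log₁₀(A_after/A_before) = 10 log₁₀(2.8027) = 4.5 dB.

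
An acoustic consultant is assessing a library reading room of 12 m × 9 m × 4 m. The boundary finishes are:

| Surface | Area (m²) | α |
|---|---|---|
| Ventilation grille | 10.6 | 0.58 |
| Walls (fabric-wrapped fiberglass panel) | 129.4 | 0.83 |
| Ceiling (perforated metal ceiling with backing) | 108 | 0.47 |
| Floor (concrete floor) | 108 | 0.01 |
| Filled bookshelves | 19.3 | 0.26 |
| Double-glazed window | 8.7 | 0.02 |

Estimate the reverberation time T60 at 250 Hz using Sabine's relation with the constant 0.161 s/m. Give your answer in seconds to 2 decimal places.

0.41 s

Equivalent absorption area: A = 10.6×0.58 + 129.4×0.83 + 108×0.47 + 108×0.01 + 19.3×0.26 + 8.7×0.02 = 170.582 m².
Volume V = 12 × 9 × 4 = 432 m³.
RT60 = 0.161 · V / A = 0.161 × 432 / 170.582 = 0.41 s.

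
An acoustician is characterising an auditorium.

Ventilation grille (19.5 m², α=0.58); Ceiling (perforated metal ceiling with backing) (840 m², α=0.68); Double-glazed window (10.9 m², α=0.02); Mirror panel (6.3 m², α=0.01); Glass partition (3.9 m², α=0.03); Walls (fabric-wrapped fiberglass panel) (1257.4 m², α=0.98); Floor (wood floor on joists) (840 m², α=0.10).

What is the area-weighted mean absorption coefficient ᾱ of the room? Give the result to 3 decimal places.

Total surface area S = 2978.0 m².
A = 19.5×0.58 + 840×0.68 + 10.9×0.02 + 6.3×0.01 + 3.9×0.03 + 1257.4×0.98 + 840×0.10 = 1899.160 sabins.
ᾱ = 1899.160 / 2978.0 = 0.638.

0.638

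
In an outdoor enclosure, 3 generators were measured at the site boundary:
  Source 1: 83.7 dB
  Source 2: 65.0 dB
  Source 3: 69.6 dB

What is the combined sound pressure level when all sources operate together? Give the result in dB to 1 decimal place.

83.9 dB

Converting to relative power and adding: 10^(83.7/10) + 10^(65.0/10) + 10^(69.6/10) = 2.467e+08.
Combined level = 10 log₁₀(2.467e+08) = 83.9 dB.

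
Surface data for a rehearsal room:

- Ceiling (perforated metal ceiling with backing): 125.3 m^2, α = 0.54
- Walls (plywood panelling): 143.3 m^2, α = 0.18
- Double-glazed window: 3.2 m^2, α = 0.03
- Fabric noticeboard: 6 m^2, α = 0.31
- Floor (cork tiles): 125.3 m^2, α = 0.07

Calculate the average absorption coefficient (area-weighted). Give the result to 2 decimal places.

0.26

S = Σ Sᵢ = 125.3 + 143.3 + 3.2 + 6 + 125.3 = 403.1 m^2.
Σ(Sᵢαᵢ) = 125.3*0.54 + 143.3*0.18 + 3.2*0.03 + 6*0.31 + 125.3*0.07 = 104.183.
ᾱ = 104.183 / 403.1 = 0.26.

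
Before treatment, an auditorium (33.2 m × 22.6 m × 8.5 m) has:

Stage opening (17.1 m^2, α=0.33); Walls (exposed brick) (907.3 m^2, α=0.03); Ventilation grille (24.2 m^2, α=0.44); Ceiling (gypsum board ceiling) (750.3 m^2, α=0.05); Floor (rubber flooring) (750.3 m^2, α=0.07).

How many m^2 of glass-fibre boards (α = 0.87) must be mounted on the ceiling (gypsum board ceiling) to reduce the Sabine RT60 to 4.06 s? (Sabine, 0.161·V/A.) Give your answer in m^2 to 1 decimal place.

145.6

A₁ = Σ Sᵢαᵢ = 17.1×0.33 + 907.3×0.03 + 24.2×0.44 + 750.3×0.05 + 750.3×0.07 = 133.546 sabins.
V = 6377.72 m³. Target absorption A₂ = 0.161 × 6377.72 / 4.06 = 252.910 sabins.
Absorption to add: 252.910 − 133.546 = 119.364 sabins.
Net gain per m^2: Δα = 0.87 − 0.05 = 0.82.
Area = ΔA/Δα = 119.364/0.82 = 145.6 m^2.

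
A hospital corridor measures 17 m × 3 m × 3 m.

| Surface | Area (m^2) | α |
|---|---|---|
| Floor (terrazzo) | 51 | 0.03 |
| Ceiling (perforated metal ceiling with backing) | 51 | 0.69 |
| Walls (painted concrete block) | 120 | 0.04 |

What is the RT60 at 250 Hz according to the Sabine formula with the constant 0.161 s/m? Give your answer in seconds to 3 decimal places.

Total absorption A = 51·0.03 + 51·0.69 + 120·0.04
  = 1.530 + 35.190 + 4.800 = 41.520 m^2 sabins.
Volume V = 17 × 3 × 3 = 153 m³.
Sabine: RT60 = 0.161 × 153 / 41.520 = 0.593 s.

0.593 seconds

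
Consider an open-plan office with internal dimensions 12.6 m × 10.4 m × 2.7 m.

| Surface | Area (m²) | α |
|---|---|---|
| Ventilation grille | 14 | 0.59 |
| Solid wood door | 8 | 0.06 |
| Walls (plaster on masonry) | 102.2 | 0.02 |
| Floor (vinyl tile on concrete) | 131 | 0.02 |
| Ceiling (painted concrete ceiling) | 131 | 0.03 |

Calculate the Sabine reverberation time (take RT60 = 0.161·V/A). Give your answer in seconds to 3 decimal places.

3.286 seconds

Summing Sᵢαᵢ: 8.260 + 0.480 + 2.044 + 2.620 + 3.930 → A = 17.334 sabins.
Room volume: 353.808 m³.
RT60 = 0.161 · V / A = 0.161 × 353.808 / 17.334 = 3.286 s.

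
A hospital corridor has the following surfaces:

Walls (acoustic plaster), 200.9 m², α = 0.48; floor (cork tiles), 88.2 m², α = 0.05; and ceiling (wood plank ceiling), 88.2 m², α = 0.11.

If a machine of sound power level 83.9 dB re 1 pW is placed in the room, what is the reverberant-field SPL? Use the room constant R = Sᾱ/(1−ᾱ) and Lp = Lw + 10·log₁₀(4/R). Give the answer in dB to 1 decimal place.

A = 110.544 sabins; S = 377.3 m².
ᾱ = 110.544/377.3 = 0.2930; R = Sᾱ/(1−ᾱ) = 110.544/(1−0.2930) = 156.356 m².
Lp = 83.9 + 10·log₁₀(4/156.356) = 83.9 + (-15.92) = 68.0 dB.

68.0 dB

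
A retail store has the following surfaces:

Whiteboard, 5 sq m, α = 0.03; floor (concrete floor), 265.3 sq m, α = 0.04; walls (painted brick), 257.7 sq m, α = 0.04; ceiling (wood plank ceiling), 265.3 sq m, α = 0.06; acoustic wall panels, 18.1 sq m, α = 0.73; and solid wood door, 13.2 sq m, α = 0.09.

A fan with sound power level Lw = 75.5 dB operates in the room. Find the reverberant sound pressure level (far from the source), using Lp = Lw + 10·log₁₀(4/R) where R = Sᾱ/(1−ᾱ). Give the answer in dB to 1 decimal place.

64.1 dB

Σ(Sᵢαᵢ) = 5×0.03 + 265.3×0.04 + 257.7×0.04 + 265.3×0.06 + 18.1×0.73 + 13.2×0.09 = 51.389; total area S = 824.6 sq m.
ᾱ = 0.0623, so room constant R = A/(1−ᾱ) = 54.803 sq m.
Lp = Lw + 10 log₁₀(4/R) = 75.5 -11.37 = 64.1 dB.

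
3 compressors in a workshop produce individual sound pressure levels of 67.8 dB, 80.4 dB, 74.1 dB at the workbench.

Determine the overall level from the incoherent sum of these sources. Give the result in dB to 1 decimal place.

81.5 dB

Σ 10^(Lᵢ/10) = 1.414e+08.
Back to dB: 10·log₁₀ Σ = 81.5 dB.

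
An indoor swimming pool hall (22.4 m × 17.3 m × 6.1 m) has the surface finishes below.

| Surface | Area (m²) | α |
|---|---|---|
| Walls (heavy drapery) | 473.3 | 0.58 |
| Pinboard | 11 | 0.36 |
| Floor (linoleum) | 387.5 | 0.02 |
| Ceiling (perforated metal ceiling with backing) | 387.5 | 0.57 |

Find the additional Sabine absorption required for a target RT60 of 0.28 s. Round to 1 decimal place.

852.1 sabins

Equivalent absorption area: A₁ = 473.3×0.58 + 11×0.36 + 387.5×0.02 + 387.5×0.57 = 507.099 m².
For T = 0.28 s, need A₂ = 0.161·V/T = 0.161·2363.872/0.28 = 1359.226 sabins.
Additional absorption ΔA = 1359.226 − 507.099 = 852.1 sabins.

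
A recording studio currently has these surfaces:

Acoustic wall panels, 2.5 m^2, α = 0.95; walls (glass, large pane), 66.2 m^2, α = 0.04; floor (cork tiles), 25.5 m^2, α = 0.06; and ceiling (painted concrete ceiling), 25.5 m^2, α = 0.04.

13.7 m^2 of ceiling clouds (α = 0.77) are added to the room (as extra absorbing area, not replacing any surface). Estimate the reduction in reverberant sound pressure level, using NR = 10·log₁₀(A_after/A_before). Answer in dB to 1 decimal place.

Summing Sᵢαᵢ: 2.375 + 2.648 + 1.530 + 1.020 → A_before = 7.573 sabins.
Treatment contributes 13.7·0.77 = 10.549 sabins.
New total A_after = 18.122 sabins.
NR = 10·log₁₀(18.122/7.573) = 3.8 dB.

3.8 dB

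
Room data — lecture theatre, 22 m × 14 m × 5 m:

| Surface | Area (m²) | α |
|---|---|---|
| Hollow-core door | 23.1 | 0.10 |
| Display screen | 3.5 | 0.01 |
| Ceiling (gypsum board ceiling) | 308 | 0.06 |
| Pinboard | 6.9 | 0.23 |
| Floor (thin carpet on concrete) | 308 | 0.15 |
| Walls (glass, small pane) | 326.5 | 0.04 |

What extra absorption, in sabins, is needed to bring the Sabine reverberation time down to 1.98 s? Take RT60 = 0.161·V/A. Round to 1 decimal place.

43.6 sabins

Summing Sᵢαᵢ: 2.310 + 0.035 + 18.480 + 1.587 + 46.200 + 13.060 → A₁ = 81.672 sabins.
For T = 1.98 s, need A₂ = 0.161·V/T = 0.161·1540/1.98 = 125.222 sabins.
Additional absorption ΔA = 125.222 − 81.672 = 43.6 sabins.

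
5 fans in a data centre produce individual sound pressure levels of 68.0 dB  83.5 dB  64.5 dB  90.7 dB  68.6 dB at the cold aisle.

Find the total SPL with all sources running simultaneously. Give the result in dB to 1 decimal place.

91.5 dB

Σ 10^(Lᵢ/10) = 1.415e+09.
L_total = 10·log₁₀(1.415e+09) = 91.5 dB.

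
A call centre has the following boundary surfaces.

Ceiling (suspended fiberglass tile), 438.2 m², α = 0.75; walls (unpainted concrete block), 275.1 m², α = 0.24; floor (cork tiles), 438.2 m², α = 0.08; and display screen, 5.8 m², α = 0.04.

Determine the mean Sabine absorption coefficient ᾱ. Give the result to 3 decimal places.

S = Σ Sᵢ = 438.2 + 275.1 + 438.2 + 5.8 = 1157.3 m².
Σ(Sᵢαᵢ) = 438.2·0.75 + 275.1·0.24 + 438.2·0.08 + 5.8·0.04 = 429.962.
ᾱ = 429.962 / 1157.3 = 0.372.

0.372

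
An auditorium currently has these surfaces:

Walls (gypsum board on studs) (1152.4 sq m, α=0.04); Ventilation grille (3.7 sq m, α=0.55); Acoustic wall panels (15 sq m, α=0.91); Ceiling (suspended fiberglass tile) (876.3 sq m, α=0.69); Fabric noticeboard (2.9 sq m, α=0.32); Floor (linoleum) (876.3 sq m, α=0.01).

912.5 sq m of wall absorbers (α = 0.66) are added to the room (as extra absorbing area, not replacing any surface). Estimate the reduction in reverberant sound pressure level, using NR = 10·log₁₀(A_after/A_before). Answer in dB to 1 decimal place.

Total absorption A_before = 1152.4×0.04 + 3.7×0.55 + 15×0.91 + 876.3×0.69 + 2.9×0.32 + 876.3×0.01
  = 46.096 + 2.035 + 13.650 + 604.647 + 0.928 + 8.763 = 676.119 sq m sabins.
Added absorption = 912.5 × 0.66 = 602.250 sabins.
A_after = 676.119 + 602.250 = 1278.369 sabins.
NR = 10·log₁₀(1278.369/676.119) = 2.8 dB.

2.8 dB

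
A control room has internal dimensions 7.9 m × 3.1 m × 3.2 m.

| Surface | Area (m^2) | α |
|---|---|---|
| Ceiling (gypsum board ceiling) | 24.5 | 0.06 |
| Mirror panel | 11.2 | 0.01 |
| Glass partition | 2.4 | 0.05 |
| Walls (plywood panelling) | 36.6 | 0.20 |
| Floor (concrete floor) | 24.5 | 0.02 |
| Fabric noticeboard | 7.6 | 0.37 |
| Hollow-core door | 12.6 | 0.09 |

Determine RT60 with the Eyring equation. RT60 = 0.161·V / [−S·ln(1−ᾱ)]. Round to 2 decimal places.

0.88 seconds

S = Σ Sᵢ = 119.4 m^2.
Σ(Sᵢαᵢ) = 24.5×0.06 + 11.2×0.01 + 2.4×0.05 + 36.6×0.20 + 24.5×0.02 + 7.6×0.37 + 12.6×0.09 = 13.458.
Mean coefficient ᾱ = A/S = 0.1127.
Eyring denominator: −S ln(1−ᾱ) = 14.277.
V = 7.9 × 3.1 × 3.2 = 78.368 m³.
RT60 = 0.161 × 78.368 / 14.277 = 0.88 s.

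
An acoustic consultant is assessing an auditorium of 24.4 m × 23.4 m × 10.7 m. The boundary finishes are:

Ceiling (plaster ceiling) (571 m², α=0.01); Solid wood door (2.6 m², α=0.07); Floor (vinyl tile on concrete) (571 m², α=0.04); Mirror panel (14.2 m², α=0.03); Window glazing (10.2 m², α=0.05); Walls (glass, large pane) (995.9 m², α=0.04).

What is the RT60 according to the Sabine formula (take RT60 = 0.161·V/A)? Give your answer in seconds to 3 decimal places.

14.152 s

Total absorption A = 571×0.01 + 2.6×0.07 + 571×0.04 + 14.2×0.03 + 10.2×0.05 + 995.9×0.04
  = 5.710 + 0.182 + 22.840 + 0.426 + 0.510 + 39.836 = 69.504 m² sabins.
Room volume: 6109.272 m³.
T = 0.161 V/A = 0.161·6109.272/69.504 = 14.152 s.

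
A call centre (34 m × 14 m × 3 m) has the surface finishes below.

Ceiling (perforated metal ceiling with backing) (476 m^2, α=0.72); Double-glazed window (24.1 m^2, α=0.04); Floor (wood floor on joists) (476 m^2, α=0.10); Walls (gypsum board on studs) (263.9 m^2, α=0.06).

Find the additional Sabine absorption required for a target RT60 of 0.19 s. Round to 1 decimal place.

Total absorption A₁ = 476·0.72 + 24.1·0.04 + 476·0.10 + 263.9·0.06
  = 342.720 + 0.964 + 47.600 + 15.834 = 407.118 m^2 sabins.
V = 1428 m³. Required absorption A₂ = 0.161 × 1428 / 0.19 = 1210.042 sabins.
Additional absorption ΔA = 1210.042 − 407.118 = 802.9 sabins.

802.9 sabins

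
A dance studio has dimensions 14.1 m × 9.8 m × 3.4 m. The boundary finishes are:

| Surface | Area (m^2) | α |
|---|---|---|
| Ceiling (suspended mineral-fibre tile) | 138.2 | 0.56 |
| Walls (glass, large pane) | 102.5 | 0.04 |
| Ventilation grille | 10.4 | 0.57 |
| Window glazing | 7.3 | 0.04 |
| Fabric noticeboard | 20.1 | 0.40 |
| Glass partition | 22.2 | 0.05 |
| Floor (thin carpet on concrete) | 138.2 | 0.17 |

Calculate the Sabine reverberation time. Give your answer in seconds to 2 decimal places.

Summing Sᵢαᵢ: 77.392 + 4.100 + 5.928 + 0.292 + 8.040 + 1.110 + 23.494 → A = 120.356 sabins.
Volume V = 14.1 × 9.8 × 3.4 = 469.812 m³.
T = 0.161 V/A = 0.161·469.812/120.356 = 0.63 s.

0.63 s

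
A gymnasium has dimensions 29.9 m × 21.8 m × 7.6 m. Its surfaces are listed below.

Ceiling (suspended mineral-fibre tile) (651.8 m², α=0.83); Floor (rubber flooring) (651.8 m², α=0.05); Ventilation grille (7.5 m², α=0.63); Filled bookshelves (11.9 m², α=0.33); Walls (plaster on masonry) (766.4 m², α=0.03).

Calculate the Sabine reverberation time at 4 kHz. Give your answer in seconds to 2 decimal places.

A = Σ Sᵢαᵢ = 651.8·0.83 + 651.8·0.05 + 7.5·0.63 + 11.9·0.33 + 766.4·0.03 = 605.228 sabins.
Room volume: 4953.832 m³.
RT60 = 0.161 · V / A = 0.161 × 4953.832 / 605.228 = 1.32 s.

1.32 seconds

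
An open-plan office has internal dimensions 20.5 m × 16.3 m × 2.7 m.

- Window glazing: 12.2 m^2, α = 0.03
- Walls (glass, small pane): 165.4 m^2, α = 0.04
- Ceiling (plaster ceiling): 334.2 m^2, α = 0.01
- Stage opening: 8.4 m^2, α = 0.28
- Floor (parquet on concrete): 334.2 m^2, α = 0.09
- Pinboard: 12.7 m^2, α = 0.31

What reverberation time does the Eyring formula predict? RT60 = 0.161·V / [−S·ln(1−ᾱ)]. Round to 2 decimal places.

3.03 seconds

Total surface area S = 12.2 + 165.4 + 334.2 + 8.4 + 334.2 + 12.7 = 867.1 m^2.
Σ(Sᵢαᵢ) = 12.2×0.03 + 165.4×0.04 + 334.2×0.01 + 8.4×0.28 + 334.2×0.09 + 12.7×0.31 = 46.691.
Mean coefficient ᾱ = A/S = 0.0538.
Eyring denominator: −S ln(1−ᾱ) = 47.952.
V = 20.5 × 16.3 × 2.7 = 902.205 m³.
RT60 = 0.161 × 902.205 / 47.952 = 3.03 s.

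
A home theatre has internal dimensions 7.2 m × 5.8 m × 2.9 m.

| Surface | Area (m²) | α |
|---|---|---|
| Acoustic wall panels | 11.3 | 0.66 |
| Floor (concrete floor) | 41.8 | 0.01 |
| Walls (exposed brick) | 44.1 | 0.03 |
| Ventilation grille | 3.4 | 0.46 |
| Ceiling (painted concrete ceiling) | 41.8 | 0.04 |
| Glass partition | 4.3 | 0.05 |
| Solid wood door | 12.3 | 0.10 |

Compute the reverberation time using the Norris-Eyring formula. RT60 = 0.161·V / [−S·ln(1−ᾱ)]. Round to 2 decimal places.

1.34 s

Total surface area S = 11.3 + 41.8 + 44.1 + 3.4 + 41.8 + 4.3 + 12.3 = 159.0 m².
Absorption A = 11.3×0.66 + 41.8×0.01 + 44.1×0.03 + 3.4×0.46 + 41.8×0.04 + 4.3×0.05 + 12.3×0.10 = 13.880 sabins.
ᾱ = 13.880 / 159.0 = 0.0873.
−S·ln(1−ᾱ) = −159.0 × ln(1 − 0.0873) = 14.524.
V = 7.2 × 5.8 × 2.9 = 121.104 m³.
T = 0.161·V/[−S·ln(1−ᾱ)] = 0.161·121.104/14.524 = 1.34 s.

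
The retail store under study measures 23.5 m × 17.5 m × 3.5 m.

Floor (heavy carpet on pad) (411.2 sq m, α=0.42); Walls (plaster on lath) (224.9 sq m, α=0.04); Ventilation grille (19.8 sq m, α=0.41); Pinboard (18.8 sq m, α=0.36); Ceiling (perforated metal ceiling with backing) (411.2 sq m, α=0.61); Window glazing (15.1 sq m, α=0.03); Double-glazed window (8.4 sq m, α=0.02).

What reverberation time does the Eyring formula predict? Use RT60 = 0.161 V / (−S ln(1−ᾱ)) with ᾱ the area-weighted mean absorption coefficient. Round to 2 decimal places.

Total surface area S = 411.2 + 224.9 + 19.8 + 18.8 + 411.2 + 15.1 + 8.4 = 1109.4 sq m.
Σ(Sᵢαᵢ) = 411.2×0.42 + 224.9×0.04 + 19.8×0.41 + 18.8×0.36 + 411.2×0.61 + 15.1×0.03 + 8.4×0.02 = 448.039.
ᾱ = 448.039 / 1109.4 = 0.4039.
Eyring denominator: −S ln(1−ᾱ) = 573.945.
V = 23.5 × 17.5 × 3.5 = 1439.375 m³.
T = 0.161·V/[−S·ln(1−ᾱ)] = 0.161·1439.375/573.945 = 0.40 s.

0.40 sec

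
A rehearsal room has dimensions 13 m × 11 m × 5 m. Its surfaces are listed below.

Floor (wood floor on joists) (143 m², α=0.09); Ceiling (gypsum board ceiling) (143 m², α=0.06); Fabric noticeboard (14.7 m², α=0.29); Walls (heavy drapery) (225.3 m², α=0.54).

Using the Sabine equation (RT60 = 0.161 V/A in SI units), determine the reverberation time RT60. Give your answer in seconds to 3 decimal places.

0.781 seconds

Summing Sᵢαᵢ: 12.870 + 8.580 + 4.263 + 121.662 → A = 147.375 sabins.
Room volume: 715 m³.
RT60 = 0.161 · V / A = 0.161 × 715 / 147.375 = 0.781 s.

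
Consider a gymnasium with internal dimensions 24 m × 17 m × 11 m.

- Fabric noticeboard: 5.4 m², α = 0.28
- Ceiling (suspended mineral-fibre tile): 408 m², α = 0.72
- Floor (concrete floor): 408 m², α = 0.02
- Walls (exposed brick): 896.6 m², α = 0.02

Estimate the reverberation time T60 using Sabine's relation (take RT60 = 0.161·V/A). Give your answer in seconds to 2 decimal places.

Total absorption A = 5.4·0.28 + 408·0.72 + 408·0.02 + 896.6·0.02
  = 1.512 + 293.760 + 8.160 + 17.932 = 321.364 m² sabins.
Room volume: 4488 m³.
RT60 = 0.161 · V / A = 0.161 × 4488 / 321.364 = 2.25 s.

2.25 sec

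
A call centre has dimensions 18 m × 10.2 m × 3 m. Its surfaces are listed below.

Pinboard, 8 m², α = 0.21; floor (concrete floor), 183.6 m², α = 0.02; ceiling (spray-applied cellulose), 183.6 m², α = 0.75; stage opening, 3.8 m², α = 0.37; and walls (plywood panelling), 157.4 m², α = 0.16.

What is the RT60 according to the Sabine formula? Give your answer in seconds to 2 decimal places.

0.52 seconds

Total absorption A = 8×0.21 + 183.6×0.02 + 183.6×0.75 + 3.8×0.37 + 157.4×0.16
  = 1.680 + 3.672 + 137.700 + 1.406 + 25.184 = 169.642 m² sabins.
V = 18·10.2·3 = 550.8 m³.
T = 0.161 V/A = 0.161·550.8/169.642 = 0.52 s.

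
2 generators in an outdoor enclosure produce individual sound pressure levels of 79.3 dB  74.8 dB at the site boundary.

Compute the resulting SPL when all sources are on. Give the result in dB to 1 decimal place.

Sum in the linear (power) domain: Σ 10^(Lᵢ/10) = 10^(79.3/10) + 10^(74.8/10) = 1.153e+08.
Combined level = 10 log₁₀(1.153e+08) = 80.6 dB.

80.6 dB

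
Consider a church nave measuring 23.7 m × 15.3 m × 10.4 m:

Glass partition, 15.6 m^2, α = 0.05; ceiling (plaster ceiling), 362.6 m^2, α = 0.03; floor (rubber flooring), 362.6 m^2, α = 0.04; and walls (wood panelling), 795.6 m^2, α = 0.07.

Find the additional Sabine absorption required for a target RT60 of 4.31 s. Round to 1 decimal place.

59.0 sabins

Equivalent absorption area: A₁ = 15.6*0.05 + 362.6*0.03 + 362.6*0.04 + 795.6*0.07 = 81.854 m^2.
For T = 4.31 s, need A₂ = 0.161·V/T = 0.161·3771.144/4.31 = 140.871 sabins.
Shortfall: 140.871 − 81.854 = 59.0 sabins.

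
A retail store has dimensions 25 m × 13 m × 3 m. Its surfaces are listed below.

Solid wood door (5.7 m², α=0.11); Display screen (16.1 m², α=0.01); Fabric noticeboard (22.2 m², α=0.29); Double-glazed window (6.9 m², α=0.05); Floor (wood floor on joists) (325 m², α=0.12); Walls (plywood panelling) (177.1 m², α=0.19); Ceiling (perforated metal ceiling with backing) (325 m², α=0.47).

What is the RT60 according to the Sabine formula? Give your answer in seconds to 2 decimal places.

0.67 sec

A = Σ Sᵢαᵢ = 5.7×0.11 + 16.1×0.01 + 22.2×0.29 + 6.9×0.05 + 325×0.12 + 177.1×0.19 + 325×0.47 = 232.970 sabins.
Room volume: 975 m³.
T = 0.161 V/A = 0.161·975/232.970 = 0.67 s.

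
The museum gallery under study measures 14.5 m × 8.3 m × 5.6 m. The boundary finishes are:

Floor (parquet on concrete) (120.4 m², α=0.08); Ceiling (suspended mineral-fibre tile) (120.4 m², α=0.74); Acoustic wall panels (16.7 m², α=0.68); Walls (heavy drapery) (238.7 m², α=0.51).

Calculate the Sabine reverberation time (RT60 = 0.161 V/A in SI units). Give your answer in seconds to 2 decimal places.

Equivalent absorption area: A = 120.4*0.08 + 120.4*0.74 + 16.7*0.68 + 238.7*0.51 = 231.821 m².
Volume V = 14.5 × 8.3 × 5.6 = 673.96 m³.
T = 0.161 V/A = 0.161·673.96/231.821 = 0.47 s.

0.47 seconds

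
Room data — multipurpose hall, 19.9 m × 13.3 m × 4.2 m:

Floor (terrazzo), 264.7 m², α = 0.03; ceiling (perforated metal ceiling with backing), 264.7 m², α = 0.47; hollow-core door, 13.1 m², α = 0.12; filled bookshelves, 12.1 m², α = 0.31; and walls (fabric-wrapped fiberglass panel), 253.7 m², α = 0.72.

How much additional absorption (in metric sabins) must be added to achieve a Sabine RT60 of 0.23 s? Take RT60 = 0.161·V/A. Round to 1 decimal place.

457.8 sabins

Summing Sᵢαᵢ: 7.941 + 124.409 + 1.572 + 3.751 + 182.664 → A₁ = 320.337 sabins.
For T = 0.23 s, need A₂ = 0.161·V/T = 0.161·1111.614/0.23 = 778.130 sabins.
Shortfall: 778.130 − 320.337 = 457.8 sabins.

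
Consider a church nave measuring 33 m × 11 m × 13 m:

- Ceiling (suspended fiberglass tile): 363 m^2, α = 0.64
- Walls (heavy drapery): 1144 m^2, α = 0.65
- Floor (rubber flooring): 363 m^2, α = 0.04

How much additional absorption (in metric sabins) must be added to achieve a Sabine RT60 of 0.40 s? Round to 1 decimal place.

909.0 sabins

Equivalent absorption area: A₁ = 363×0.64 + 1144×0.65 + 363×0.04 = 990.440 m^2.
Target A₂ = 0.161·4719/0.40 = 1899.398 sabins (V = 4719 m³).
ΔA = A₂ − A₁ = 1899.398 − 990.440 = 909.0 sabins.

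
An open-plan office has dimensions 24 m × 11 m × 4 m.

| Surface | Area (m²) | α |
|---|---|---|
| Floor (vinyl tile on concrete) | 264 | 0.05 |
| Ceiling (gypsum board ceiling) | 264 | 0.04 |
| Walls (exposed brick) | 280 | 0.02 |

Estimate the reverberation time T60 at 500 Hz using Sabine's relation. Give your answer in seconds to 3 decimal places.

5.791 s

Equivalent absorption area: A = 264·0.05 + 264·0.04 + 280·0.02 = 29.360 m².
Volume V = 24 × 11 × 4 = 1056 m³.
RT60 = 0.161 · V / A = 0.161 × 1056 / 29.360 = 5.791 s.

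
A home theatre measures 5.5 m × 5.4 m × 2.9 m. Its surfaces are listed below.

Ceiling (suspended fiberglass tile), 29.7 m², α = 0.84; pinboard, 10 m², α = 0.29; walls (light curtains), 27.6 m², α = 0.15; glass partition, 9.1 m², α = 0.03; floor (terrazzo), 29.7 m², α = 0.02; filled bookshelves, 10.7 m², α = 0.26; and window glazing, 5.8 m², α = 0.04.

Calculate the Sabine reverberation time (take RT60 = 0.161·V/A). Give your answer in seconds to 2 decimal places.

0.39 s

A = Σ Sᵢαᵢ = 29.7×0.84 + 10×0.29 + 27.6×0.15 + 9.1×0.03 + 29.7×0.02 + 10.7×0.26 + 5.8×0.04 = 35.869 sabins.
Volume V = 5.5 × 5.4 × 2.9 = 86.13 m³.
RT60 = 0.161 · V / A = 0.161 × 86.13 / 35.869 = 0.39 s.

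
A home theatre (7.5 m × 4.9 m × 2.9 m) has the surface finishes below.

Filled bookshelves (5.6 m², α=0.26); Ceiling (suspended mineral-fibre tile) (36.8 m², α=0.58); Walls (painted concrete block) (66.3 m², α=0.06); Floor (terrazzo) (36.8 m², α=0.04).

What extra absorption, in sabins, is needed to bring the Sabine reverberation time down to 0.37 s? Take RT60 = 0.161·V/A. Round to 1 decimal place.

A₁ = Σ Sᵢαᵢ = 5.6*0.26 + 36.8*0.58 + 66.3*0.06 + 36.8*0.04 = 28.250 sabins.
V = 106.575 m³. Required absorption A₂ = 0.161 × 106.575 / 0.37 = 46.375 sabins.
ΔA = A₂ − A₁ = 46.375 − 28.250 = 18.1 sabins.

18.1 sabins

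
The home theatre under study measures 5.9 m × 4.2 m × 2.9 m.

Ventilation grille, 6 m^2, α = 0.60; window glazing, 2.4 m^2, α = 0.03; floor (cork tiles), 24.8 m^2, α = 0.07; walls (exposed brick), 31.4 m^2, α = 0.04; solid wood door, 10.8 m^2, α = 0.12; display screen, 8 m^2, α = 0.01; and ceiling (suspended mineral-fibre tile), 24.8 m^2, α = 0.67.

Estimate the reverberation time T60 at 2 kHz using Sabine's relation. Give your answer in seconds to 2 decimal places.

0.47 seconds

Total absorption A = 6×0.60 + 2.4×0.03 + 24.8×0.07 + 31.4×0.04 + 10.8×0.12 + 8×0.01 + 24.8×0.67
  = 3.600 + 0.072 + 1.736 + 1.256 + 1.296 + 0.080 + 16.616 = 24.656 m^2 sabins.
Room volume: 71.862 m³.
RT60 = 0.161 · V / A = 0.161 × 71.862 / 24.656 = 0.47 s.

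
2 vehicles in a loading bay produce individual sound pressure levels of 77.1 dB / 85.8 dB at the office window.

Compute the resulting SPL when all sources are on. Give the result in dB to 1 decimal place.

Sum in the linear (power) domain: Σ 10^(Lᵢ/10) = 10^(77.1/10) + 10^(85.8/10) = 4.315e+08.
L_total = 10·log₁₀(4.315e+08) = 86.3 dB.

86.3 dB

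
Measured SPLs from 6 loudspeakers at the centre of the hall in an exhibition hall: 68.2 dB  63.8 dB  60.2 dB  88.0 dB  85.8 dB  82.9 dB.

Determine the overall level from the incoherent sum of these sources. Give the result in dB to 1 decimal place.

Σ 10^(Lᵢ/10) = 1.216e+09.
L_total = 10·log₁₀(1.216e+09) = 90.8 dB.

90.8 dB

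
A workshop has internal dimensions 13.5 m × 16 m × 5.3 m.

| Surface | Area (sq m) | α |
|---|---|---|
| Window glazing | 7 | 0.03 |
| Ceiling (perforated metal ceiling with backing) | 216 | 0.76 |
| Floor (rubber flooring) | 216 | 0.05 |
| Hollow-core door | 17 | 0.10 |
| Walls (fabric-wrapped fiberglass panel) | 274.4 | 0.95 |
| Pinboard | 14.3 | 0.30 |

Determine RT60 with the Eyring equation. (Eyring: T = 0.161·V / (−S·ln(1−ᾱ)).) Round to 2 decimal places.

S = Σ Sᵢ = 744.7 sq m.
Absorption A = 7×0.03 + 216×0.76 + 216×0.05 + 17×0.10 + 274.4×0.95 + 14.3×0.30 = 441.840 sabins.
Mean coefficient ᾱ = A/S = 0.5933.
Eyring denominator: −S ln(1−ᾱ) = 669.991.
V = 13.5 × 16 × 5.3 = 1144.8 m³.
T = 0.161·V/[−S·ln(1−ᾱ)] = 0.161·1144.8/669.991 = 0.28 s.

0.28 sec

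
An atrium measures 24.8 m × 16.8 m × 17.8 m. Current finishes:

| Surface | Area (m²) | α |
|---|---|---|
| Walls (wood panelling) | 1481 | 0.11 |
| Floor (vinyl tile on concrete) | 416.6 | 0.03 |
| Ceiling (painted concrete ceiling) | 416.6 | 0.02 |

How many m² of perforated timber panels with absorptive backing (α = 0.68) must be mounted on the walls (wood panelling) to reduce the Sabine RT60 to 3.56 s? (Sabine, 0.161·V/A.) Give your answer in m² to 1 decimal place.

266.1

Equivalent absorption area: A₁ = 1481*0.11 + 416.6*0.03 + 416.6*0.02 = 183.740 m².
Required A₂ = 0.161·7416.192/3.56 = 335.395 sabins.
Absorption to add: 335.395 − 183.740 = 151.655 sabins.
Net gain per m²: Δα = 0.68 − 0.11 = 0.57.
Panel area = 151.655 / 0.57 = 266.1 m².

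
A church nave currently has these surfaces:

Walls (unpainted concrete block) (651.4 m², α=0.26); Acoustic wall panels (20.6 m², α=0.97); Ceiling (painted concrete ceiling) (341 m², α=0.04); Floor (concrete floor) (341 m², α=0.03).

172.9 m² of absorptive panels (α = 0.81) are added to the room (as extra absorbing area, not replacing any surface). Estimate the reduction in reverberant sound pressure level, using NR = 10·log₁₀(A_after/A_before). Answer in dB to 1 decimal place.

2.2 dB

Summing Sᵢαᵢ: 169.364 + 19.982 + 13.640 + 10.230 → A_before = 213.216 sabins.
Added absorption = 172.9 × 0.81 = 140.049 sabins.
New total A_after = 353.265 sabins.
NR = 10·log₁₀(353.265/213.216) = 2.2 dB.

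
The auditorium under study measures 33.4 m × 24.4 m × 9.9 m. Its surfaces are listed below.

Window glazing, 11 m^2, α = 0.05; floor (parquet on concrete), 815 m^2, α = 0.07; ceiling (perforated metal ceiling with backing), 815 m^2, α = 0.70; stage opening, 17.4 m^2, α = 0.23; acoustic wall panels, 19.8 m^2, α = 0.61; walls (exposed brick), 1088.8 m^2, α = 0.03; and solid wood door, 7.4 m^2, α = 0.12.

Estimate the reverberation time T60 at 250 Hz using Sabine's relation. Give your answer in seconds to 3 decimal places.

Total absorption A = 11×0.05 + 815×0.07 + 815×0.70 + 17.4×0.23 + 19.8×0.61 + 1088.8×0.03 + 7.4×0.12
  = 0.550 + 57.050 + 570.500 + 4.002 + 12.078 + 32.664 + 0.888 = 677.732 m^2 sabins.
Volume V = 33.4 × 24.4 × 9.9 = 8068.104 m³.
RT60 = 0.161 · V / A = 0.161 × 8068.104 / 677.732 = 1.917 s.

1.917 seconds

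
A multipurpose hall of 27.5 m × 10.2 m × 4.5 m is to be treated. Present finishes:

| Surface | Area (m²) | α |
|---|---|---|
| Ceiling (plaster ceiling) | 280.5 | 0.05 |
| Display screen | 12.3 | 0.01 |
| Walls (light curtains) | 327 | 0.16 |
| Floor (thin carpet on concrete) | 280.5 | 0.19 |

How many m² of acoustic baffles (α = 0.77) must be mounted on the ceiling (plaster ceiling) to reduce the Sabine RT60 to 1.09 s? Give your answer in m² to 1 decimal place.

92.6

Summing Sᵢαᵢ: 14.025 + 0.123 + 52.320 + 53.295 → A₁ = 119.763 sabins.
V = 1262.25 m³. Target absorption A₂ = 0.161 × 1262.25 / 1.09 = 186.442 sabins.
ΔA needed = 186.442 − 119.763 = 66.679 sabins.
Each m² of panel replacing the ceiling (plaster ceiling) adds (0.77 − 0.05) = 0.72 sabins.
Panel area = 66.679 / 0.72 = 92.6 m².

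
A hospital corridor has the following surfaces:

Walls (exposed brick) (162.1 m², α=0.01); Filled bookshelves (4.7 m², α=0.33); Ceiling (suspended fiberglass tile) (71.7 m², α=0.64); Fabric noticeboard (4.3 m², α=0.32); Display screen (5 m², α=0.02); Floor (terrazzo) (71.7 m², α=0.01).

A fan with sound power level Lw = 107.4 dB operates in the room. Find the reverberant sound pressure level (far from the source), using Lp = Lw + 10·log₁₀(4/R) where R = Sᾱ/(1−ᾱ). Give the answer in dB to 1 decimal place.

Σ(Sᵢαᵢ) = 162.1×0.01 + 4.7×0.33 + 71.7×0.64 + 4.3×0.32 + 5×0.02 + 71.7×0.01 = 51.253; total area S = 319.5 m².
ᾱ = 51.253/319.5 = 0.1604; R = Sᾱ/(1−ᾱ) = 51.253/(1−0.1604) = 61.045 m².
Lp = Lw + 10 log₁₀(4/R) = 107.4 -11.84 = 95.6 dB.

95.6 dB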